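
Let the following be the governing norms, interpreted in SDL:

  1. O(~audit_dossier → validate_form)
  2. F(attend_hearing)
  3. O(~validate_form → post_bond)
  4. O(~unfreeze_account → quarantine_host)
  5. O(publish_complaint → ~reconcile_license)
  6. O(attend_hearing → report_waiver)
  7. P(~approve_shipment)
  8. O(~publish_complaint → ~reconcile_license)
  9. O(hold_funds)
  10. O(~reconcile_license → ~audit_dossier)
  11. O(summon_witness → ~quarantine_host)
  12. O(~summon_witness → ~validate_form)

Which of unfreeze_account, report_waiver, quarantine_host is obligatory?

unfreeze_account

Premises 5 and 8 are O(publish_complaint → ~reconcile_license) and O(~publish_complaint → ~reconcile_license); every ideal world satisfies publish_complaint or ~publish_complaint, so in either case ~reconcile_license holds — hence O(~reconcile_license).
From O(~reconcile_license) and premise 10, O(~reconcile_license → ~audit_dossier), we obtain O(~audit_dossier).
Premise 1 is O(~audit_dossier → validate_form); since O(~audit_dossier), deontic closure gives O(validate_form).
Premise 12, O(~summon_witness → ~validate_form), contraposes to O(validate_form → summon_witness); with O(validate_form) we get O(summon_witness).
Applying K to premise 11 (O(summon_witness → ~quarantine_host)) and O(summon_witness) yields O(~quarantine_host).
Premise 4, O(~unfreeze_account → quarantine_host), contraposes to O(~quarantine_host → unfreeze_account); with O(~quarantine_host) we get O(unfreeze_account).
So O(unfreeze_account) holds — unfreeze_account is obligatory. None of the other listed options is made obligatory by any chain of premises.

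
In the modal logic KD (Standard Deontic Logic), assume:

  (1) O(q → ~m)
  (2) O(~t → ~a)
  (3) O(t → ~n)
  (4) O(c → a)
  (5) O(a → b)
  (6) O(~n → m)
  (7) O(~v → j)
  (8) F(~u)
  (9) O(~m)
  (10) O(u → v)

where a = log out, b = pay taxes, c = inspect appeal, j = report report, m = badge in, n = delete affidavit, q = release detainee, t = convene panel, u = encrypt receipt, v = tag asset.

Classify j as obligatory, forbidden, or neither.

Premise 7 is O(~v → j), but O(~v) is not derivable from the premises, so it does not yield O(j).
No premise or chain of K-axiom applications forces O(j), and none forces O(~j). So j is neither obligatory nor forbidden under these norms.

Neither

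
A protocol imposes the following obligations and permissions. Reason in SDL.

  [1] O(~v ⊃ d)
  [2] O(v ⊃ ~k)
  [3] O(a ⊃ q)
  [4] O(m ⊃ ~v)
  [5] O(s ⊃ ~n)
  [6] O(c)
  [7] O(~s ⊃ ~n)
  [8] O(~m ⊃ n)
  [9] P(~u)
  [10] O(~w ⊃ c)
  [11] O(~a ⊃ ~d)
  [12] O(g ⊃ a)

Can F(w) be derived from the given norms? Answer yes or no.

No

Premise 10 is O(~w ⊃ c); even if O(c) held, inferring O(~w) would be affirming the consequent — invalid.
No other premise forces O(~w). An ideal world satisfying every premise can still have w true, so F(w) is not derivable.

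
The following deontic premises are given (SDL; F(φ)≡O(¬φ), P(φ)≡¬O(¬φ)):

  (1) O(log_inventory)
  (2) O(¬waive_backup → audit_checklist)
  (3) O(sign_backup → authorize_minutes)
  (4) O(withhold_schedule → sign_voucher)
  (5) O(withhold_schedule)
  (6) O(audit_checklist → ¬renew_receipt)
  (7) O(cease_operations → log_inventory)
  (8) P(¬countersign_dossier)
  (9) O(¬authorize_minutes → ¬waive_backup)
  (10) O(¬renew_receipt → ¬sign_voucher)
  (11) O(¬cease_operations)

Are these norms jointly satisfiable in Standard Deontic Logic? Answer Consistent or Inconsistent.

Consistent

Premise 7 is O(cease_operations → log_inventory); even if O(log_inventory) held, inferring O(cease_operations) would be affirming the consequent — invalid.
So O(cease_operations) is not derivable, and the apparent clash with O(¬cease_operations) does not arise.
A world satisfying every obligation exists (e.g. audit_checklist=false, authorize_minutes=true, cease_operations=false, countersign_dossier=false, log_inventory=true, renew_receipt=true, sign_backup=false, sign_voucher=true, waive_backup=true, withhold_schedule=true); no atom is both obligatory and forbidden, so the set is consistent.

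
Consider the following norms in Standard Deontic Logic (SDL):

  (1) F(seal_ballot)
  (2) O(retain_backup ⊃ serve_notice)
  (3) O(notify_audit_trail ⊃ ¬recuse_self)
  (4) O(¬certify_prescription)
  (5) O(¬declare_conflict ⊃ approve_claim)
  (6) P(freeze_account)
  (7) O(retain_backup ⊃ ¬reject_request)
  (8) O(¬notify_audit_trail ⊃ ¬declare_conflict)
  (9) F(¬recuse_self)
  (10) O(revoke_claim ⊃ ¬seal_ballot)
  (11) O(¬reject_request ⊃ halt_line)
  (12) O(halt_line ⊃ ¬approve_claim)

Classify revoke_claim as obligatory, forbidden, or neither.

Premise 10 is O(revoke_claim ⊃ ¬seal_ballot); even if O(¬seal_ballot) held, inferring O(revoke_claim) would be affirming the consequent — invalid.
No premise or chain of K-axiom applications forces O(revoke_claim), and none forces O(¬revoke_claim). So revoke_claim is neither obligatory nor forbidden under these norms.

Neither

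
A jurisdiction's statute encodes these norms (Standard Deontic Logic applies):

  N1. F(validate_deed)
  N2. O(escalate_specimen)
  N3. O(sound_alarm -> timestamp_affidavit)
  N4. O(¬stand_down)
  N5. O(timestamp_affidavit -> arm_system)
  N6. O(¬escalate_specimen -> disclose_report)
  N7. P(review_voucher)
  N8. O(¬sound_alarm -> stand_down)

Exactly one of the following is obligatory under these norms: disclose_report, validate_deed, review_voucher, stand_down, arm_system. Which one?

Premise 4 gives O(¬stand_down).
Premise 8, O(¬sound_alarm -> stand_down), contraposes to O(¬stand_down -> sound_alarm); with O(¬stand_down) we get O(sound_alarm).
Applying K to premise 3 (O(sound_alarm -> timestamp_affidavit)) and O(sound_alarm) yields O(timestamp_affidavit).
From O(timestamp_affidavit) and premise 5, O(timestamp_affidavit -> arm_system), we obtain O(arm_system).
So O(arm_system) holds — arm_system is obligatory. None of the other listed options is made obligatory by any chain of premises.

arm_system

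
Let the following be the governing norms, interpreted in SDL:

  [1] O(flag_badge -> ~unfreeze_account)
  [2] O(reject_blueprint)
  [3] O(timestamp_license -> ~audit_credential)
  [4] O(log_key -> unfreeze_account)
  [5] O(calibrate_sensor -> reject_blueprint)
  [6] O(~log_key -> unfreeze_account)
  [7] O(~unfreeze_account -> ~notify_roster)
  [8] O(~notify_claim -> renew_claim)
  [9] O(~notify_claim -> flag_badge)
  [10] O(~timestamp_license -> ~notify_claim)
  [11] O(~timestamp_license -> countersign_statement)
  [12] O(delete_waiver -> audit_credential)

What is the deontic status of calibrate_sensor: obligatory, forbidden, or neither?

Premise 5 is O(calibrate_sensor -> reject_blueprint); even if O(reject_blueprint) held, inferring O(calibrate_sensor) would be affirming the consequent — invalid.
No premise or chain of K-axiom applications forces O(calibrate_sensor), and none forces O(~calibrate_sensor). So calibrate_sensor is neither obligatory nor forbidden under these norms.

Neither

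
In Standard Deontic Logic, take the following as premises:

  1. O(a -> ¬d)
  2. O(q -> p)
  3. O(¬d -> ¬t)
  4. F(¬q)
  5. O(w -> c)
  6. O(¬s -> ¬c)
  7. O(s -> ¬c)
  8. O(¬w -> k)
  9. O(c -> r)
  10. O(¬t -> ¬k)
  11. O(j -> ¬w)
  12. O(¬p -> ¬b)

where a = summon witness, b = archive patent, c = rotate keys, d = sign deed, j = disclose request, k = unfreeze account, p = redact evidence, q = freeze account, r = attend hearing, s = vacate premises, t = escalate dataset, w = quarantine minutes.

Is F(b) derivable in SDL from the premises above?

No

Premise 12 is O(¬p -> ¬b), but O(¬p) is not derivable from the premises, so it does not yield O(¬b).
No other premise forces O(¬b). An ideal world satisfying every premise can still have b true, so F(b) is not derivable.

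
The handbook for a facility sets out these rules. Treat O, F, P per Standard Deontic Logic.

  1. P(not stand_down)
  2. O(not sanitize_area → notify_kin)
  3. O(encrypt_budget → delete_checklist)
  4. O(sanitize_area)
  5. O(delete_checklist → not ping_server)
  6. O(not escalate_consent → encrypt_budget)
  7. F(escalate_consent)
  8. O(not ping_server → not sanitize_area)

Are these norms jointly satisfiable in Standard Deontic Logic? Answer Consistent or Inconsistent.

From premise 4 we have O(sanitize_area).
Premise 8, O(not ping_server → not sanitize_area), contraposes to O(sanitize_area → ping_server); with O(sanitize_area) we get O(ping_server).
Premise 5, O(delete_checklist → not ping_server), contraposes to O(ping_server → not delete_checklist); with O(ping_server) we get O(not delete_checklist).
Premise 3 is O(encrypt_budget → delete_checklist); contrapositively O(not delete_checklist → not encrypt_budget). Since O(not delete_checklist) holds, K gives O(not encrypt_budget).
Premise 6 is O(not escalate_consent → encrypt_budget); contrapositively O(not encrypt_budget → escalate_consent). Since O(not encrypt_budget) holds, K gives O(escalate_consent).
But premise 7, F(escalate_consent), means O(not escalate_consent).
We now have both O(escalate_consent) and O(not escalate_consent) — escalate_consent is simultaneously obligatory and forbidden, violating the D-axiom.

Inconsistent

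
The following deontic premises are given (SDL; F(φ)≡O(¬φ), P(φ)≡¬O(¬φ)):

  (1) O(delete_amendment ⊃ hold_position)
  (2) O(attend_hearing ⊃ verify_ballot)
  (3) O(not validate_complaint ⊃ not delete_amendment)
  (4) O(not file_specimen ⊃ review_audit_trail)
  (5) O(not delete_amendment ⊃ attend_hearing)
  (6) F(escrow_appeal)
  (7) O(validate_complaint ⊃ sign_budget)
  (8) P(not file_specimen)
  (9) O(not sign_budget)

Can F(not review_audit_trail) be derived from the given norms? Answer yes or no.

No

Premise 4 is O(not file_specimen ⊃ review_audit_trail), but O(not file_specimen) is not derivable from the premises (the permission P(not file_specimen) asserts only not O(file_specimen), not O(not file_specimen)), so it does not yield O(review_audit_trail).
No other premise forces O(review_audit_trail). An ideal world satisfying every premise can still have not review_audit_trail true, so F(not review_audit_trail) is not derivable.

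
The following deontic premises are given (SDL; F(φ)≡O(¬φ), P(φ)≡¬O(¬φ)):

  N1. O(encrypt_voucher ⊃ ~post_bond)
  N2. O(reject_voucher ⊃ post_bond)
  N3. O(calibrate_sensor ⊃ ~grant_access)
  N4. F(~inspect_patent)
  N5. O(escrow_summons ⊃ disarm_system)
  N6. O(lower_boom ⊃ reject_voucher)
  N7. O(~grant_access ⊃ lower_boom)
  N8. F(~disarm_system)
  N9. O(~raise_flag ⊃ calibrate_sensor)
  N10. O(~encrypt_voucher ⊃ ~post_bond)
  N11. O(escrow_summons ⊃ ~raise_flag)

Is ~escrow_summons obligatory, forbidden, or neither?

Obligatory

Premises 10 and 1 cover both cases: O(~encrypt_voucher ⊃ ~post_bond) and O(encrypt_voucher ⊃ ~post_bond). Since ~encrypt_voucher ∨ encrypt_voucher is a tautology, O(~post_bond) follows.
Premise 2 is O(reject_voucher ⊃ post_bond); contrapositively O(~post_bond ⊃ ~reject_voucher). Since O(~post_bond) holds, K gives O(~reject_voucher).
The contrapositive of premise 6 (O(lower_boom ⊃ reject_voucher)) is O(~reject_voucher ⊃ ~lower_boom), and O(~reject_voucher) is already established, so O(~lower_boom).
Premise 7 is O(~grant_access ⊃ lower_boom); contrapositively O(~lower_boom ⊃ grant_access). Since O(~lower_boom) holds, K gives O(grant_access).
Premise 3 is O(calibrate_sensor ⊃ ~grant_access); contrapositively O(grant_access ⊃ ~calibrate_sensor). Since O(grant_access) holds, K gives O(~calibrate_sensor).
Premise 9 is O(~raise_flag ⊃ calibrate_sensor); contrapositively O(~calibrate_sensor ⊃ raise_flag). Since O(~calibrate_sensor) holds, K gives O(raise_flag).
The contrapositive of premise 11 (O(escrow_summons ⊃ ~raise_flag)) is O(raise_flag ⊃ ~escrow_summons), and O(raise_flag) is already established, so O(~escrow_summons).
Premises 4, 5, 8 do not contribute to this derivation.
Hence ~escrow_summons is obligatory.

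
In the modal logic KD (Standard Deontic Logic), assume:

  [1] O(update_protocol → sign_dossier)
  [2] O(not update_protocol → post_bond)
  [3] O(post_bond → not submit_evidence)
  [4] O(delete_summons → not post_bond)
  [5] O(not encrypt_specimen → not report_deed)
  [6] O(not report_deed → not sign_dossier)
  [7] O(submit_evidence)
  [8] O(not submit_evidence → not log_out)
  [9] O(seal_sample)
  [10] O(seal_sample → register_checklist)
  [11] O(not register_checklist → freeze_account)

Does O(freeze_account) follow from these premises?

No

Premise 11 is O(not register_checklist → freeze_account), but O(not register_checklist) is not derivable from the premises, so it does not yield O(freeze_account).
No other premise forces O(freeze_account). An ideal world satisfying every premise can still have freeze_account false, so O(freeze_account) is not derivable.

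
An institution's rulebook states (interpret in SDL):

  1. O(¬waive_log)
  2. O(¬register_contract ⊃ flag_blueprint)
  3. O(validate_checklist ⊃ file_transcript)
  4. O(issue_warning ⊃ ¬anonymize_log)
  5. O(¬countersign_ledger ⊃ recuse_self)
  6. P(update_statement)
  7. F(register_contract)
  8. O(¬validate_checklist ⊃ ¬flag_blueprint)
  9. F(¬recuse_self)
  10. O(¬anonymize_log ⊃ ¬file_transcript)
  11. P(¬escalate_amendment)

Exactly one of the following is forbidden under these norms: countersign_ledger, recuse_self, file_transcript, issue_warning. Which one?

Premise 7 is F(register_contract), i.e. O(¬register_contract).
With premise 2, O(¬register_contract ⊃ flag_blueprint), the K-axiom yields O(flag_blueprint).
Premise 8 is O(¬validate_checklist ⊃ ¬flag_blueprint); contrapositively O(flag_blueprint ⊃ validate_checklist). Since O(flag_blueprint) holds, K gives O(validate_checklist).
Applying K to premise 3 (O(validate_checklist ⊃ file_transcript)) and O(validate_checklist) yields O(file_transcript).
Premise 10 is O(¬anonymize_log ⊃ ¬file_transcript); contrapositively O(file_transcript ⊃ anonymize_log). Since O(file_transcript) holds, K gives O(anonymize_log).
Premise 4, O(issue_warning ⊃ ¬anonymize_log), contraposes to O(anonymize_log ⊃ ¬issue_warning); with O(anonymize_log) we get O(¬issue_warning).
So O(¬issue_warning) holds, i.e. issue_warning is forbidden. None of the other listed options is forbidden under the premises.

issue_warning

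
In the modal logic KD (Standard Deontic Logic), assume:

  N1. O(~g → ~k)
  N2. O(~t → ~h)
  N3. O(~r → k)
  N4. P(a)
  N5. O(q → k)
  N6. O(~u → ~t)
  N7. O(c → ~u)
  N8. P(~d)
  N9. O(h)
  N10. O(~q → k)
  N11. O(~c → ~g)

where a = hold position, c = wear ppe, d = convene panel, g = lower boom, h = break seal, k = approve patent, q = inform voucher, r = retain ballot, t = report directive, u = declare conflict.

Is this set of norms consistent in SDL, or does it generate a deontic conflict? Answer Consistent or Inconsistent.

Inconsistent

Premises 5 and 10 are O(q → k) and O(~q → k); every ideal world satisfies q or ~q, so in either case k holds — hence O(k).
Premise 1 is O(~g → ~k); contrapositively O(k → g). Since O(k) holds, K gives O(g).
Premise 11, O(~c → ~g), contraposes to O(g → c); with O(g) we get O(c).
With premise 7, O(c → ~u), the K-axiom yields O(~u).
Premise 6 is O(~u → ~t); since O(~u), deontic closure gives O(~t).
With premise 2, O(~t → ~h), the K-axiom yields O(~h).
Yet premise 9 states O(h).
We now have both O(~h) and O(h) — h is simultaneously obligatory and forbidden, violating the D-axiom.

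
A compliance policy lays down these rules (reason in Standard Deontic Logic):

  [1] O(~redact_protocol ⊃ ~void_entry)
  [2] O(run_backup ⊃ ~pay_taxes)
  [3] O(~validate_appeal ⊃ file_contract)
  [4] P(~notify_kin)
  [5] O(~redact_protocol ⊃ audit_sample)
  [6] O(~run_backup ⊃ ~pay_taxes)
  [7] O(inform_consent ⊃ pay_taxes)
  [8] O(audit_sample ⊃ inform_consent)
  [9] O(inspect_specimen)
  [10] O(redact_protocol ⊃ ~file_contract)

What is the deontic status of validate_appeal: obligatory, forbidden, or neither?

Obligatory

By case analysis on run_backup: premise 2 gives O(run_backup ⊃ ~pay_taxes) and premise 6 gives O(~run_backup ⊃ ~pay_taxes), so O(~pay_taxes) either way.
Premise 7 is O(inform_consent ⊃ pay_taxes); contrapositively O(~pay_taxes ⊃ ~inform_consent). Since O(~pay_taxes) holds, K gives O(~inform_consent).
Premise 8 is O(audit_sample ⊃ inform_consent); contrapositively O(~inform_consent ⊃ ~audit_sample). Since O(~inform_consent) holds, K gives O(~audit_sample).
Premise 5, O(~redact_protocol ⊃ audit_sample), contraposes to O(~audit_sample ⊃ redact_protocol); with O(~audit_sample) we get O(redact_protocol).
Applying K to premise 10 (O(redact_protocol ⊃ ~file_contract)) and O(redact_protocol) yields O(~file_contract).
Premise 3 is O(~validate_appeal ⊃ file_contract); contrapositively O(~file_contract ⊃ validate_appeal). Since O(~file_contract) holds, K gives O(validate_appeal).
Premises 1, 4, 9 do not contribute to this derivation.
Hence validate_appeal is obligatory.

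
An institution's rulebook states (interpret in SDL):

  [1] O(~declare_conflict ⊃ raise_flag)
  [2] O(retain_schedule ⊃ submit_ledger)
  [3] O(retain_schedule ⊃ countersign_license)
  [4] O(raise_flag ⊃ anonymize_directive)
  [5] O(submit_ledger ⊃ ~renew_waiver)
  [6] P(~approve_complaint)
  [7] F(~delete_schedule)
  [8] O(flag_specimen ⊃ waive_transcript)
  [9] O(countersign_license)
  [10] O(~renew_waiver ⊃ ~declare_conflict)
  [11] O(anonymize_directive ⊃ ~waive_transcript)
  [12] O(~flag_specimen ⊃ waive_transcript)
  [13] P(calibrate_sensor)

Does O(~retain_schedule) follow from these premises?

Yes

Premises 12 and 8 are O(~flag_specimen ⊃ waive_transcript) and O(flag_specimen ⊃ waive_transcript); every ideal world satisfies ~flag_specimen or flag_specimen, so in either case waive_transcript holds — hence O(waive_transcript).
Premise 11, O(anonymize_directive ⊃ ~waive_transcript), contraposes to O(waive_transcript ⊃ ~anonymize_directive); with O(waive_transcript) we get O(~anonymize_directive).
The contrapositive of premise 4 (O(raise_flag ⊃ anonymize_directive)) is O(~anonymize_directive ⊃ ~raise_flag), and O(~anonymize_directive) is already established, so O(~raise_flag).
The contrapositive of premise 1 (O(~declare_conflict ⊃ raise_flag)) is O(~raise_flag ⊃ declare_conflict), and O(~raise_flag) is already established, so O(declare_conflict).
The contrapositive of premise 10 (O(~renew_waiver ⊃ ~declare_conflict)) is O(declare_conflict ⊃ renew_waiver), and O(declare_conflict) is already established, so O(renew_waiver).
The contrapositive of premise 5 (O(submit_ledger ⊃ ~renew_waiver)) is O(renew_waiver ⊃ ~submit_ledger), and O(renew_waiver) is already established, so O(~submit_ledger).
Premise 2, O(retain_schedule ⊃ submit_ledger), contraposes to O(~submit_ledger ⊃ ~retain_schedule); with O(~submit_ledger) we get O(~retain_schedule).
Premises 3, 6, 7, 9, 13 do not contribute to this derivation.
So O(~retain_schedule) follows.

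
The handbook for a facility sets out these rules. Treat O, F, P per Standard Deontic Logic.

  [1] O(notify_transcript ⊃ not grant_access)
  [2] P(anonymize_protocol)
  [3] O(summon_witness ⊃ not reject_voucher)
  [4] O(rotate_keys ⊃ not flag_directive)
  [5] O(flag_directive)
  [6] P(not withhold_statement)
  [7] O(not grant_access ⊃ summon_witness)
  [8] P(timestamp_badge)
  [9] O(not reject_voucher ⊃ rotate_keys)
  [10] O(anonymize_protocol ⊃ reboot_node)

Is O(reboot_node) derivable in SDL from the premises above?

Premise 10 is O(anonymize_protocol ⊃ reboot_node), but O(anonymize_protocol) is not derivable from the premises (the permission P(anonymize_protocol) asserts only not O(not anonymize_protocol), not O(anonymize_protocol)), so it does not yield O(reboot_node).
No other premise forces O(reboot_node). An ideal world satisfying every premise can still have reboot_node false, so O(reboot_node) is not derivable.

No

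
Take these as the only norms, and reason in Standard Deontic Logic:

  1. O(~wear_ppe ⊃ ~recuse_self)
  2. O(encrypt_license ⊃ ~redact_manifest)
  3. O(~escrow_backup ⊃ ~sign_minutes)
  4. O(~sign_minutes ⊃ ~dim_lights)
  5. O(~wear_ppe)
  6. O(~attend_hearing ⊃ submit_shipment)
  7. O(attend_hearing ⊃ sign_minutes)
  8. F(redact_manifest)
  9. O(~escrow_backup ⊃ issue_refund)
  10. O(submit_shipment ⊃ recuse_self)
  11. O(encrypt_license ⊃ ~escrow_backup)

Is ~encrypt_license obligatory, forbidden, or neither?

Premise 5 gives O(~wear_ppe).
Applying K to premise 1 (O(~wear_ppe ⊃ ~recuse_self)) and O(~wear_ppe) yields O(~recuse_self).
Premise 10, O(submit_shipment ⊃ recuse_self), contraposes to O(~recuse_self ⊃ ~submit_shipment); with O(~recuse_self) we get O(~submit_shipment).
Premise 6 is O(~attend_hearing ⊃ submit_shipment); contrapositively O(~submit_shipment ⊃ attend_hearing). Since O(~submit_shipment) holds, K gives O(attend_hearing).
Applying K to premise 7 (O(attend_hearing ⊃ sign_minutes)) and O(attend_hearing) yields O(sign_minutes).
Premise 3, O(~escrow_backup ⊃ ~sign_minutes), contraposes to O(sign_minutes ⊃ escrow_backup); with O(sign_minutes) we get O(escrow_backup).
Premise 11 is O(encrypt_license ⊃ ~escrow_backup); contrapositively O(escrow_backup ⊃ ~encrypt_license). Since O(escrow_backup) holds, K gives O(~encrypt_license).
Premises 2, 4, 8, 9 do not contribute to this derivation.
Hence ~encrypt_license is obligatory.

Obligatory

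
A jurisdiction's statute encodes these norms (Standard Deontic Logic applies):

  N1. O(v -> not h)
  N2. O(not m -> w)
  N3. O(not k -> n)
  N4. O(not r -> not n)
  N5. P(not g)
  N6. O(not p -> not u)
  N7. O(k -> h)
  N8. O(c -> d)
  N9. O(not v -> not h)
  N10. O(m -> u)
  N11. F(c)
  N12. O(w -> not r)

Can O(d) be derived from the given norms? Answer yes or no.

Premise 8 is O(c -> d), but O(c) is not derivable from the premises, so it does not yield O(d).
No other premise forces O(d). An ideal world satisfying every premise can still have d false, so O(d) is not derivable.

No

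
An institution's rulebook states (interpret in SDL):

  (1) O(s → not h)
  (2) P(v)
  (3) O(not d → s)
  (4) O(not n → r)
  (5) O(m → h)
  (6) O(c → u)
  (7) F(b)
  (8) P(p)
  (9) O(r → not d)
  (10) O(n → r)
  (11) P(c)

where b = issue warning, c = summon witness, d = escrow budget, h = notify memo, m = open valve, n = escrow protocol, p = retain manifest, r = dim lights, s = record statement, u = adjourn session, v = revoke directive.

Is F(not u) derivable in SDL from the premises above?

Premise 6 is O(c → u), but O(c) is not derivable from the premises (the permission P(c) asserts only not O(not c), not O(c)), so it does not yield O(u).
No other premise forces O(u). An ideal world satisfying every premise can still have not u true, so F(not u) is not derivable.

No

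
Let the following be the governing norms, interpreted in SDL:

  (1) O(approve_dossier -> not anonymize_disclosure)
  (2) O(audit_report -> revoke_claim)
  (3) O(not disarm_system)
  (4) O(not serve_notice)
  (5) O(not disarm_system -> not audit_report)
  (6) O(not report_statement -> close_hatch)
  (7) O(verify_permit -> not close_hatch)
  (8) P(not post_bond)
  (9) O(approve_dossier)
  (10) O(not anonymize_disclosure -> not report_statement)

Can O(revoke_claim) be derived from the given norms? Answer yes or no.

No

Premise 2 is O(audit_report -> revoke_claim), but O(audit_report) is not derivable from the premises, so it does not yield O(revoke_claim).
No other premise forces O(revoke_claim). An ideal world satisfying every premise can still have revoke_claim false, so O(revoke_claim) is not derivable.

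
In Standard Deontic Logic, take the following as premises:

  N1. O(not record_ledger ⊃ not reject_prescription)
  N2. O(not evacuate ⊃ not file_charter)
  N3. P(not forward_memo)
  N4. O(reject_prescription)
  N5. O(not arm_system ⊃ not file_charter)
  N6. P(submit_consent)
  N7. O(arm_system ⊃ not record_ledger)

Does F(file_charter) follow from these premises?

From premise 4 we have O(reject_prescription).
Premise 1, O(not record_ledger ⊃ not reject_prescription), contraposes to O(reject_prescription ⊃ record_ledger); with O(reject_prescription) we get O(record_ledger).
Premise 7 is O(arm_system ⊃ not record_ledger); contrapositively O(record_ledger ⊃ not arm_system). Since O(record_ledger) holds, K gives O(not arm_system).
Applying K to premise 5 (O(not arm_system ⊃ not file_charter)) and O(not arm_system) yields O(not file_charter).
Premises 2, 3, 6 do not contribute to this derivation.
So O(not file_charter) holds, i.e. F(file_charter). The claim follows.

Yes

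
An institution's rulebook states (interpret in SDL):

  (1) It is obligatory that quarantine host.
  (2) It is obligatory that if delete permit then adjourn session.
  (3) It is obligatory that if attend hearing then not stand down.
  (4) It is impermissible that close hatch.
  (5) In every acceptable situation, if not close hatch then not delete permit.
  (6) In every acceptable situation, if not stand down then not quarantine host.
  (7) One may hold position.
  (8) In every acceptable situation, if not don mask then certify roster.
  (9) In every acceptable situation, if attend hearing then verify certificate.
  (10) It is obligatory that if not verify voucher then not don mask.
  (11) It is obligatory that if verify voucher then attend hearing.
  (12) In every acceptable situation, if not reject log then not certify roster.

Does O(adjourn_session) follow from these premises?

Premise 2 is O(delete_permit → adjourn_session), but O(delete_permit) is not derivable from the premises, so it does not yield O(adjourn_session).
No other premise forces O(adjourn_session). An ideal world satisfying every premise can still have adjourn_session false, so O(adjourn_session) is not derivable.

No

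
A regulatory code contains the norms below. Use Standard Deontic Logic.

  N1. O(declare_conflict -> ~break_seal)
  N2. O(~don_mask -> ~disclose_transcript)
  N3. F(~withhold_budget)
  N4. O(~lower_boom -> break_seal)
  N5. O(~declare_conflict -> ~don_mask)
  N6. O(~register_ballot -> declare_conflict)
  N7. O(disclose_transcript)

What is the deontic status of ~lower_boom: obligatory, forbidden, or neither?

From premise 7 we have O(disclose_transcript).
Premise 2, O(~don_mask -> ~disclose_transcript), contraposes to O(disclose_transcript -> don_mask); with O(disclose_transcript) we get O(don_mask).
Premise 5 is O(~declare_conflict -> ~don_mask); contrapositively O(don_mask -> declare_conflict). Since O(don_mask) holds, K gives O(declare_conflict).
Premise 1 is O(declare_conflict -> ~break_seal); since O(declare_conflict), deontic closure gives O(~break_seal).
The contrapositive of premise 4 (O(~lower_boom -> break_seal)) is O(~break_seal -> lower_boom), and O(~break_seal) is already established, so O(lower_boom).
Premises 3, 6 do not contribute to this derivation.
Thus O(lower_boom), which is F(~lower_boom): ~lower_boom is forbidden.

Forbidden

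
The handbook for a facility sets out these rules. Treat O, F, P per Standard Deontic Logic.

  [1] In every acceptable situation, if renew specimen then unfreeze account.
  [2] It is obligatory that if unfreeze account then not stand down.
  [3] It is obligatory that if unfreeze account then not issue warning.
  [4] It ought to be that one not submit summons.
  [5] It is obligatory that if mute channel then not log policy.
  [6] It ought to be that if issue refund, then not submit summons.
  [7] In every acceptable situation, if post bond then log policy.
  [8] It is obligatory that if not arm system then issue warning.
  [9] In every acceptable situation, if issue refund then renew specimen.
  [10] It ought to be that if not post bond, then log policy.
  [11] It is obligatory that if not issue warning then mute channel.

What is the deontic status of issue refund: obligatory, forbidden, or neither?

Forbidden

Premises 7 and 10 are O(post_bond → log_policy) and O(¬post_bond → log_policy); every ideal world satisfies post_bond or ¬post_bond, so in either case log_policy holds — hence O(log_policy).
The contrapositive of premise 5 (O(mute_channel → ¬log_policy)) is O(log_policy → ¬mute_channel), and O(log_policy) is already established, so O(¬mute_channel).
The contrapositive of premise 11 (O(¬issue_warning → mute_channel)) is O(¬mute_channel → issue_warning), and O(¬mute_channel) is already established, so O(issue_warning).
Premise 3 is O(unfreeze_account → ¬issue_warning); contrapositively O(issue_warning → ¬unfreeze_account). Since O(issue_warning) holds, K gives O(¬unfreeze_account).
Premise 1 is O(renew_specimen → unfreeze_account); contrapositively O(¬unfreeze_account → ¬renew_specimen). Since O(¬unfreeze_account) holds, K gives O(¬renew_specimen).
Premise 9, O(issue_refund → renew_specimen), contraposes to O(¬renew_specimen → ¬issue_refund); with O(¬renew_specimen) we get O(¬issue_refund).
Premises 2, 4, 6, 8 do not contribute to this derivation.
Thus O(¬issue_refund), which is F(issue_refund): issue_refund is forbidden.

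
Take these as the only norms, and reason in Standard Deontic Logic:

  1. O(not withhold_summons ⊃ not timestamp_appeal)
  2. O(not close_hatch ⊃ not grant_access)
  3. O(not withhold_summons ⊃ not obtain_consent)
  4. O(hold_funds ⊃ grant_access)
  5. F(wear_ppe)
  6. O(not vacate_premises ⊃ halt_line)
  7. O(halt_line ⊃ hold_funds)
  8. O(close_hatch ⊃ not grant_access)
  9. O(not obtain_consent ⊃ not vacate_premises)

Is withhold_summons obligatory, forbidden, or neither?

Premises 8 and 2 cover both cases: O(close_hatch ⊃ not grant_access) and O(not close_hatch ⊃ not grant_access). Since close_hatch ∨ not close_hatch is a tautology, O(not grant_access) follows.
Premise 4 is O(hold_funds ⊃ grant_access); contrapositively O(not grant_access ⊃ not hold_funds). Since O(not grant_access) holds, K gives O(not hold_funds).
The contrapositive of premise 7 (O(halt_line ⊃ hold_funds)) is O(not hold_funds ⊃ not halt_line), and O(not hold_funds) is already established, so O(not halt_line).
Premise 6 is O(not vacate_premises ⊃ halt_line); contrapositively O(not halt_line ⊃ vacate_premises). Since O(not halt_line) holds, K gives O(vacate_premises).
Premise 9, O(not obtain_consent ⊃ not vacate_premises), contraposes to O(vacate_premises ⊃ obtain_consent); with O(vacate_premises) we get O(obtain_consent).
Premise 3, O(not withhold_summons ⊃ not obtain_consent), contraposes to O(obtain_consent ⊃ withhold_summons); with O(obtain_consent) we get O(withhold_summons).
Premises 1, 5 do not contribute to this derivation.
Hence withhold_summons is obligatory.

Obligatory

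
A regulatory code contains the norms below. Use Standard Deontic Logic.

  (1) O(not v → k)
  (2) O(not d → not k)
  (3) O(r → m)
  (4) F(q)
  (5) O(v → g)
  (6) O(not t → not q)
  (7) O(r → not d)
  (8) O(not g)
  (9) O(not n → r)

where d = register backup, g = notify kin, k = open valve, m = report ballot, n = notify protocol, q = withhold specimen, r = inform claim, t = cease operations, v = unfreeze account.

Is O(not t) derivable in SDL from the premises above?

No

Premise 6 is O(not t → not q); even if O(not q) held, inferring O(not t) would be affirming the consequent — invalid.
No other premise forces O(not t). An ideal world satisfying every premise can still have not t false, so O(not t) is not derivable.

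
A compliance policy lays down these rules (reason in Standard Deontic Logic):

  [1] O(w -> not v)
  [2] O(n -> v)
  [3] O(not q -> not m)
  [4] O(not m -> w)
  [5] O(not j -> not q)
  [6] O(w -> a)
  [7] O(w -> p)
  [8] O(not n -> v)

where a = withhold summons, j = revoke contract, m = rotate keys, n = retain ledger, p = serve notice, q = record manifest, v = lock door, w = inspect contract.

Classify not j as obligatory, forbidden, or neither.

Forbidden

Premises 8 and 2 are O(not n -> v) and O(n -> v); every ideal world satisfies not n or n, so in either case v holds — hence O(v).
Premise 1 is O(w -> not v); contrapositively O(v -> not w). Since O(v) holds, K gives O(not w).
Premise 4 is O(not m -> w); contrapositively O(not w -> m). Since O(not w) holds, K gives O(m).
Premise 3 is O(not q -> not m); contrapositively O(m -> q). Since O(m) holds, K gives O(q).
Premise 5, O(not j -> not q), contraposes to O(q -> j); with O(q) we get O(j).
Premises 6, 7 do not contribute to this derivation.
Thus O(j), which is F(not j): not j is forbidden.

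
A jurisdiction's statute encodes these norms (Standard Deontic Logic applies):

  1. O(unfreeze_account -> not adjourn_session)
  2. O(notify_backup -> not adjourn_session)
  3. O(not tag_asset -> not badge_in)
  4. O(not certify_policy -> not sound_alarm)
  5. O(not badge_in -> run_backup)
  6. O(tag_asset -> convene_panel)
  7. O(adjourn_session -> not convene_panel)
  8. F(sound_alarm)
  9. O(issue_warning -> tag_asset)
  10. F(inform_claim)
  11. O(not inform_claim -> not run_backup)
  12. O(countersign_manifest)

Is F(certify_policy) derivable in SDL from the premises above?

Premise 4 is O(not certify_policy -> not sound_alarm); even if O(not sound_alarm) held, inferring O(not certify_policy) would be affirming the consequent — invalid.
No other premise forces O(not certify_policy). An ideal world satisfying every premise can still have certify_policy true, so F(certify_policy) is not derivable.

No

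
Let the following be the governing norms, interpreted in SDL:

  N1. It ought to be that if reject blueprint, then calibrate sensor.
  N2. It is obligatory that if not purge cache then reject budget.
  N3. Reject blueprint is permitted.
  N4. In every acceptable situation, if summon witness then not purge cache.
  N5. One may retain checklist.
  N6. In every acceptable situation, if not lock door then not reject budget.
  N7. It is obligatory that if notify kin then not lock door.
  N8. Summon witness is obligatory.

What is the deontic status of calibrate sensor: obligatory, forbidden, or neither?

Premise 1 is O(reject_blueprint → calibrate_sensor), but O(reject_blueprint) is not derivable from the premises (the permission P(reject_blueprint) asserts only ¬O(¬reject_blueprint), not O(reject_blueprint)), so it does not yield O(calibrate_sensor).
No premise or chain of K-axiom applications forces O(calibrate_sensor), and none forces O(¬calibrate_sensor). So calibrate_sensor is neither obligatory nor forbidden under these norms.

Neither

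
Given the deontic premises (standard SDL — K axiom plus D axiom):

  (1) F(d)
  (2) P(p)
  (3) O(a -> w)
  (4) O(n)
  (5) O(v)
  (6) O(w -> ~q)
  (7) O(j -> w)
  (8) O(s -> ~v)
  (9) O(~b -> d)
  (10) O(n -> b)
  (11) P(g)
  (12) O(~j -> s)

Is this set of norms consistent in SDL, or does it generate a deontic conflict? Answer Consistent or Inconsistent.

Consistent

Premise 9 is O(~b -> d), but O(~b) is not derivable from the premises, so it does not yield O(d).
So O(d) is not derivable, and the apparent clash with O(~d) does not arise.
A world satisfying every obligation exists (e.g. a=false, b=true, d=false, g=false, j=true, n=true, p=false, q=false, s=false, v=true, w=true); no atom is both obligatory and forbidden, so the set is consistent.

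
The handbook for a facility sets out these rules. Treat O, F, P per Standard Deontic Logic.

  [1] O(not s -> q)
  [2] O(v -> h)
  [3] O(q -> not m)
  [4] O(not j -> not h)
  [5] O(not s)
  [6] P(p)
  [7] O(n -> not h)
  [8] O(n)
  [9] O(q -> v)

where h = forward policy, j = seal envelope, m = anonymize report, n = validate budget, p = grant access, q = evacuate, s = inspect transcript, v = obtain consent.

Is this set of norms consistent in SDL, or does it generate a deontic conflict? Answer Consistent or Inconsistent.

Inconsistent

From premise 8 we have O(n).
From O(n) and premise 7, O(n -> not h), we obtain O(not h).
The contrapositive of premise 2 (O(v -> h)) is O(not h -> not v), and O(not h) is already established, so O(not v).
The contrapositive of premise 9 (O(q -> v)) is O(not v -> not q), and O(not v) is already established, so O(not q).
Premise 1 is O(not s -> q); contrapositively O(not q -> s). Since O(not q) holds, K gives O(s).
Yet premise 5 states O(not s).
We now have both O(s) and O(not s) — s is simultaneously obligatory and forbidden, violating the D-axiom.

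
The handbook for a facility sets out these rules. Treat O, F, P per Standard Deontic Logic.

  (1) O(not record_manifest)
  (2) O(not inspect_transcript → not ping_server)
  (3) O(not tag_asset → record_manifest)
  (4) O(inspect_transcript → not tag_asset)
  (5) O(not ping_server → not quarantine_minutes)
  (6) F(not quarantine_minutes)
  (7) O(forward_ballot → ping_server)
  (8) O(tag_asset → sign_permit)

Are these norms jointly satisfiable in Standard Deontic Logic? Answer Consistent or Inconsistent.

Premise 6, F(not quarantine_minutes), is equivalent to O(quarantine_minutes).
Premise 5 is O(not ping_server → not quarantine_minutes); contrapositively O(quarantine_minutes → ping_server). Since O(quarantine_minutes) holds, K gives O(ping_server).
The contrapositive of premise 2 (O(not inspect_transcript → not ping_server)) is O(ping_server → inspect_transcript), and O(ping_server) is already established, so O(inspect_transcript).
With premise 4, O(inspect_transcript → not tag_asset), the K-axiom yields O(not tag_asset).
Premise 3 is O(not tag_asset → record_manifest); since O(not tag_asset), deontic closure gives O(record_manifest).
However, premise 1 gives O(not record_manifest).
We now have both O(record_manifest) and O(not record_manifest) — record_manifest is simultaneously obligatory and forbidden, violating the D-axiom.

Inconsistent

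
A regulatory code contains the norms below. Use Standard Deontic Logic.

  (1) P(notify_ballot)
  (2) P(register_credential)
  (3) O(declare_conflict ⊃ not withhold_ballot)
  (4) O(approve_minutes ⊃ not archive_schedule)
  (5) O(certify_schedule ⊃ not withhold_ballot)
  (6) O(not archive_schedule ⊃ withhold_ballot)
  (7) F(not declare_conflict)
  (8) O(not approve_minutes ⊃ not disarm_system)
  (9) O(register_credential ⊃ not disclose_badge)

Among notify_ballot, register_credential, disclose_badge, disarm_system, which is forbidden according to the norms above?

Premise 7 is F(not declare_conflict), i.e. O(declare_conflict).
Premise 3 is O(declare_conflict ⊃ not withhold_ballot); since O(declare_conflict), deontic closure gives O(not withhold_ballot).
Premise 6, O(not archive_schedule ⊃ withhold_ballot), contraposes to O(not withhold_ballot ⊃ archive_schedule); with O(not withhold_ballot) we get O(archive_schedule).
Premise 4, O(approve_minutes ⊃ not archive_schedule), contraposes to O(archive_schedule ⊃ not approve_minutes); with O(archive_schedule) we get O(not approve_minutes).
With premise 8, O(not approve_minutes ⊃ not disarm_system), the K-axiom yields O(not disarm_system).
So O(not disarm_system) holds, i.e. disarm_system is forbidden. None of the other listed options is forbidden under the premises.

disarm_system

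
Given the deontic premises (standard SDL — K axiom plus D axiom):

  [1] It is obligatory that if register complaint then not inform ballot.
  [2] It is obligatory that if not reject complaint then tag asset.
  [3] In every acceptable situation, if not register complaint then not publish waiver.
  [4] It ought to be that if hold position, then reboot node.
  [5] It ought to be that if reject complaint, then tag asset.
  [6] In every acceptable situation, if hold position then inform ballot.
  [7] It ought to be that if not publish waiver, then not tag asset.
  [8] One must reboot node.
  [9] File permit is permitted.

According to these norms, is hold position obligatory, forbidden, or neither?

Premises 2 and 5 cover both cases: O(¬reject_complaint → tag_asset) and O(reject_complaint → tag_asset). Since ¬reject_complaint ∨ reject_complaint is a tautology, O(tag_asset) follows.
The contrapositive of premise 7 (O(¬publish_waiver → ¬tag_asset)) is O(tag_asset → publish_waiver), and O(tag_asset) is already established, so O(publish_waiver).
Premise 3 is O(¬register_complaint → ¬publish_waiver); contrapositively O(publish_waiver → register_complaint). Since O(publish_waiver) holds, K gives O(register_complaint).
Applying K to premise 1 (O(register_complaint → ¬inform_ballot)) and O(register_complaint) yields O(¬inform_ballot).
The contrapositive of premise 6 (O(hold_position → inform_ballot)) is O(¬inform_ballot → ¬hold_position), and O(¬inform_ballot) is already established, so O(¬hold_position).
Premises 4, 8, 9 do not contribute to this derivation.
Thus O(¬hold_position), which is F(hold_position): hold_position is forbidden.

Forbidden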